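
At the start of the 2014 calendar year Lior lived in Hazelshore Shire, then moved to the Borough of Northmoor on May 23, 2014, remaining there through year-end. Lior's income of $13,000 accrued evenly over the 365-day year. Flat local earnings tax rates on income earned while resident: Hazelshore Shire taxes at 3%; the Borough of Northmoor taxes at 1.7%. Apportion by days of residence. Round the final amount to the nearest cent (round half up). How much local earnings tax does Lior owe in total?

$286.75

Hazelshore Shire, January 1 – May 22, 2014: 142 days → $13,000 × 3% × 142/365 = $151.7260
The Borough of Northmoor, May 23 – December 31, 2014: 223 days → $13,000 × 1.7% × 223/365 = $135.0219
Total = $286.7479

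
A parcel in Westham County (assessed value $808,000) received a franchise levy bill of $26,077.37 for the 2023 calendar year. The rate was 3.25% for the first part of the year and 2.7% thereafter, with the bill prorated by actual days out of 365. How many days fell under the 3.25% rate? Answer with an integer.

350 days

Let d = days at the first rate; then 365 − d days at the second rate.
$808,000 × [3.25%·d + 2.7%·(365−d)] / 365 = $26,077.37
Solving gives d = 350, so the new rate took effect on 17 Dec 2023.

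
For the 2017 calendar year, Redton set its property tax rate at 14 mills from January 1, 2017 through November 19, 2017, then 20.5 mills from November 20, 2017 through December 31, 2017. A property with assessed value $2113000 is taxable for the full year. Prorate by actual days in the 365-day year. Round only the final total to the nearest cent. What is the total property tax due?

January 1 – November 19, 2017: 323 days at 14 mills → $2113000 × 1.4% × 323/365 = $26178.0438
November 20 – December 31, 2017: 42 days at 20.5 mills → $2113000 × 2.05% × 42/365 = $4984.3644
Total = $31162.4082

$31162.41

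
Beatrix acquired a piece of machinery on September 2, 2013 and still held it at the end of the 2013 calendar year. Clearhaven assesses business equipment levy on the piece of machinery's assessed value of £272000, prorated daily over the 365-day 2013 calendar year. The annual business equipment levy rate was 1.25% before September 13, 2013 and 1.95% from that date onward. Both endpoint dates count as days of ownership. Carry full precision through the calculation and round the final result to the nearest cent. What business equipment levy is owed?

£1700.93

September 2 – September 12, 2013: 11 days at 1.25% → £272000 × 1.25% × 11/365 = £102.4658
September 13 – December 31, 2013: 110 days at 1.95% → £272000 × 1.95% × 110/365 = £1598.4658
Total = £1700.9315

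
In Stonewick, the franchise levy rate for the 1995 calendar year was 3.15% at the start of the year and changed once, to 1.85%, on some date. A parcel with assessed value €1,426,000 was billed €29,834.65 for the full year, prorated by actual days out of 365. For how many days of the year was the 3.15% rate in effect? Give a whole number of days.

68 days

Let d = days at the first rate; then 365 − d days at the second rate.
€1,426,000 × [3.15%·d + 1.85%·(365−d)] / 365 = €29,834.65
Solving gives d = 68, so the new rate took effect on 10 Mar 1995.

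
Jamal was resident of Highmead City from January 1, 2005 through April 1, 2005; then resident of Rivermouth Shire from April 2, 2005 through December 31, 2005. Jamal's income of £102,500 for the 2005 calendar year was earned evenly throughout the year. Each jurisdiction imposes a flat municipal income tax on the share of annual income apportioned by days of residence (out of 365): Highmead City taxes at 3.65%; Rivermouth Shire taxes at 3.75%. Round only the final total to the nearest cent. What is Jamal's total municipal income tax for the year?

£3,818.20

Highmead City, January 1 – April 1, 2005: 91 days → £102,500 × 3.65% × 91/365 = £932.7500
Rivermouth Shire, April 2 – December 31, 2005: 274 days → £102,500 × 3.75% × 274/365 = £2,885.4452
Total = £3,818.1952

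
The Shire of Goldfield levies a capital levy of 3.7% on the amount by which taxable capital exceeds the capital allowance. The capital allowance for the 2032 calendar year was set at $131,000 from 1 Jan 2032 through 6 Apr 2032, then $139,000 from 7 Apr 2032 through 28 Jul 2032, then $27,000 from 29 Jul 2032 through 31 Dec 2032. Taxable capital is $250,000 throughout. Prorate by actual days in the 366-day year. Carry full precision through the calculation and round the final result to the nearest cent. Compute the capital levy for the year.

$5,951.74

1 Jan – 6 Apr 2032: 97 days, exemption $131,000 → ($250,000 − $131,000) × 3.7% × 97/366 = $1,166.9153
7 Apr – 28 Jul 2032: 113 days, exemption $139,000 → ($250,000 − $139,000) × 3.7% × 113/366 = $1,268.0082
29 Jul – 31 Dec 2032: 156 days, exemption $27,000 → ($250,000 − $27,000) × 3.7% × 156/366 = $3,516.8197
Total = $5,951.7432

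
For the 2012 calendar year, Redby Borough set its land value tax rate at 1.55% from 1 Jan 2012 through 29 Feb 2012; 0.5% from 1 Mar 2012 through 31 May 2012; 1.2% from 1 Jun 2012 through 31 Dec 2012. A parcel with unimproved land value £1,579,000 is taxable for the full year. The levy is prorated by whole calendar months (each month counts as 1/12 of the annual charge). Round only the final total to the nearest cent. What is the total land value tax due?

1 Jan – 29 Feb 2012: 2 months at 1.55% → £1,579,000 × 1.55% × 2/12 = £4,079.0833
1 Mar – 31 May 2012: 3 months at 0.5% → £1,579,000 × 0.5% × 3/12 = £1,973.7500
1 Jun – 31 Dec 2012: 7 months at 1.2% → £1,579,000 × 1.2% × 7/12 = £11,053.0000
Total = £17,105.8333

£17,105.83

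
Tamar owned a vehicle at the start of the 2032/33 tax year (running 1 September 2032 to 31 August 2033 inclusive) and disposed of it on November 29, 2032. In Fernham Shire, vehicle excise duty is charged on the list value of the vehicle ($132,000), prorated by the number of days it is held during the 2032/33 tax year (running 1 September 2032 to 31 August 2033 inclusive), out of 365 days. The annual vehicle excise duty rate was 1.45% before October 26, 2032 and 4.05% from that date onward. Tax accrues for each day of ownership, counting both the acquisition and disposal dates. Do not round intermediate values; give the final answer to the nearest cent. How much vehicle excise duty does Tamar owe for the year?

$801.04

September 1 – October 25, 2032: 55 days at 1.45% → $132,000 × 1.45% × 55/365 = $288.4110
October 26 – November 29, 2032: 35 days at 4.05% → $132,000 × 4.05% × 35/365 = $512.6301
Total = $801.0411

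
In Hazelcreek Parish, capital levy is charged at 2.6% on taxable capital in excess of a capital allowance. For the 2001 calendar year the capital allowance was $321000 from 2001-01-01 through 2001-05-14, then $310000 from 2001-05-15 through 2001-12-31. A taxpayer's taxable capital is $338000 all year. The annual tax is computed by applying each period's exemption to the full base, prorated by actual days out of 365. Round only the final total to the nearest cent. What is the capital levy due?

2001-01-01 to 2001-05-14: 134 days, exemption $321000 → ($338000 − $321000) × 2.6% × 134/365 = $162.2685
2001-05-15 to 2001-12-31: 231 days, exemption $310000 → ($338000 − $310000) × 2.6% × 231/365 = $460.7342
Total = $623.0027

$623.00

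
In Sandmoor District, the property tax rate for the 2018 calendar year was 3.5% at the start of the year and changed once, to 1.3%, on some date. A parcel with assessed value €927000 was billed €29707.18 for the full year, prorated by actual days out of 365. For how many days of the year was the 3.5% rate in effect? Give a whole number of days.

Let d = days at the first rate; then 365 − d days at the second rate.
€927000 × [3.5%·d + 1.3%·(365−d)] / 365 = €29707.18
Solving gives d = 316, so the new rate took effect on 13 November 2018.

316 days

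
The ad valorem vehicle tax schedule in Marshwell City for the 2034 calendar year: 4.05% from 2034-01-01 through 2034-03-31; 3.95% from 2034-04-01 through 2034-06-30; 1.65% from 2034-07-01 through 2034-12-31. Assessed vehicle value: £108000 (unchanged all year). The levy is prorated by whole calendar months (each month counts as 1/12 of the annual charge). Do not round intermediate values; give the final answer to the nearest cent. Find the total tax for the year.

£3051.00

2034-01-01 to 2034-03-31: 3 months at 4.05% → £108000 × 4.05% × 3/12 = £1093.5000
2034-04-01 to 2034-06-30: 3 months at 3.95% → £108000 × 3.95% × 3/12 = £1066.5000
2034-07-01 to 2034-12-31: 6 months at 1.65% → £108000 × 1.65% × 6/12 = £891.0000
Total = £3051.0000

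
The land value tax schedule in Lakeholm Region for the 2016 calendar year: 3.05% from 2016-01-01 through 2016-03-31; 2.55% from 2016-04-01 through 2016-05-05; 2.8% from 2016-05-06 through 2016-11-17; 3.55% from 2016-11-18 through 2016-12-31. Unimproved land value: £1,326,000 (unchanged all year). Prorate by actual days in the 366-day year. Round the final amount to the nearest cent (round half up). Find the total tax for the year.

£38,830.79

2016-01-01 to 2016-03-31: 91 days at 3.05% → £1,326,000 × 3.05% × 91/366 = £10,055.5000
2016-04-01 to 2016-05-05: 35 days at 2.55% → £1,326,000 × 2.55% × 35/366 = £3,233.4836
2016-05-06 to 2016-11-17: 196 days at 2.8% → £1,326,000 × 2.8% × 196/366 = £19,882.7541
2016-11-18 to 2016-12-31: 44 days at 3.55% → £1,326,000 × 3.55% × 44/366 = £5,659.0492
Total = £38,830.7869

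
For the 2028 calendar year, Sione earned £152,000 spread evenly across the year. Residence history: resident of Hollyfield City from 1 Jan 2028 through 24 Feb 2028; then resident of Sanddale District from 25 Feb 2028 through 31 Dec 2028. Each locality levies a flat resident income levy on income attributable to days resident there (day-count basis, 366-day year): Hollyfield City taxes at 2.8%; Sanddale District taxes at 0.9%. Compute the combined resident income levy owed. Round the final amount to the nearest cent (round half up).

£1,801.99

Hollyfield City, 1 Jan – 24 Feb 2028: 55 days → £152,000 × 2.8% × 55/366 = £639.5628
Sanddale District, 25 Feb – 31 Dec 2028: 311 days → £152,000 × 0.9% × 311/366 = £1,162.4262
Total = £1,801.9891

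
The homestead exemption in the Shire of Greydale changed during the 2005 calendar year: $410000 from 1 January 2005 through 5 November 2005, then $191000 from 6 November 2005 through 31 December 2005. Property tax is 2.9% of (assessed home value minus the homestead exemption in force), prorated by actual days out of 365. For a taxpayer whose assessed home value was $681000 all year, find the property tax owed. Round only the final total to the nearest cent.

1 January – 5 November 2005: 309 days, exemption $410000 → ($681000 − $410000) × 2.9% × 309/365 = $6653.2356
6 November – 31 December 2005: 56 days, exemption $191000 → ($681000 − $191000) × 2.9% × 56/365 = $2180.1644
Total = $8833.4000

$8833.40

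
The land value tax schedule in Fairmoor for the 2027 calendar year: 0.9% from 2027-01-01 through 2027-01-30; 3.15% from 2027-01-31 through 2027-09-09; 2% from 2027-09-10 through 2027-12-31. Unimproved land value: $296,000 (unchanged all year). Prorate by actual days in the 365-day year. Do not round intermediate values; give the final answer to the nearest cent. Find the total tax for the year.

2027-01-01 to 2027-01-30: 30 days at 0.9% → $296,000 × 0.9% × 30/365 = $218.9589
2027-01-31 to 2027-09-09: 222 days at 3.15% → $296,000 × 3.15% × 222/365 = $5,671.0356
2027-09-10 to 2027-12-31: 113 days at 2% → $296,000 × 2% × 113/365 = $1,832.7671
Total = $7,722.7616

$7,722.76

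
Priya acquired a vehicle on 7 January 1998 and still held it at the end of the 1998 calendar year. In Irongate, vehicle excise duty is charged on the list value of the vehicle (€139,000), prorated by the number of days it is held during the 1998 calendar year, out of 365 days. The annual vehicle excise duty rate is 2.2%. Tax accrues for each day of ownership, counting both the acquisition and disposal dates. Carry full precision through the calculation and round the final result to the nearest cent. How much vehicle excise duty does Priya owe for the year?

Days held (7 January – 31 December 1998): 359 out of 365
Tax = €139,000 × 2.2% × 359/365 = €3,007.7315

€3,007.73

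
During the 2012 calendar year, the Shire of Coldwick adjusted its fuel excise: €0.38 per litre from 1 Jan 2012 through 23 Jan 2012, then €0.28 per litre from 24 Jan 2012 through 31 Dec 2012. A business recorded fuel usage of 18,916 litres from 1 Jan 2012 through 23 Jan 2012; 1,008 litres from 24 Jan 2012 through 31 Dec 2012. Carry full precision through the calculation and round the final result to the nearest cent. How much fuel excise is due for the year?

1 Jan – 23 Jan 2012: 18,916 litres at €0.38/litre → €7,188.08
24 Jan – 31 Dec 2012: 1,008 litres at €0.28/litre → €282.24

€7,470.32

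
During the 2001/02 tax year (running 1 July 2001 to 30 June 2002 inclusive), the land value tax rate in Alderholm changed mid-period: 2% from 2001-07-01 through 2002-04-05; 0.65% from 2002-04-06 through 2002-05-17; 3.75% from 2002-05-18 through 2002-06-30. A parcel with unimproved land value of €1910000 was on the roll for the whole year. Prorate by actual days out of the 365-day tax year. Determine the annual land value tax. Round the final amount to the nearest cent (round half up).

2001-07-01 to 2002-04-05: 279 days at 2% → €1910000 × 2% × 279/365 = €29199.4521
2002-04-06 to 2002-05-17: 42 days at 0.65% → €1910000 × 0.65% × 42/365 = €1428.5753
2002-05-18 to 2002-06-30: 44 days at 3.75% → €1910000 × 3.75% × 44/365 = €8634.2466
Total = €39262.2740

€39262.27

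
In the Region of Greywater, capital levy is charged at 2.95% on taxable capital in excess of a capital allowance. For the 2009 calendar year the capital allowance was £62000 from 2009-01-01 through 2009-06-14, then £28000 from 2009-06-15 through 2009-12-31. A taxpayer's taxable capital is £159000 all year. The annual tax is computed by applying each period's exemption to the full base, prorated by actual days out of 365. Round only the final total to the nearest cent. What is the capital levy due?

£3411.09

2009-01-01 to 2009-06-14: 165 days, exemption £62000 → (£159000 − £62000) × 2.95% × 165/365 = £1293.5548
2009-06-15 to 2009-12-31: 200 days, exemption £28000 → (£159000 − £28000) × 2.95% × 200/365 = £2117.5342
Total = £3411.0890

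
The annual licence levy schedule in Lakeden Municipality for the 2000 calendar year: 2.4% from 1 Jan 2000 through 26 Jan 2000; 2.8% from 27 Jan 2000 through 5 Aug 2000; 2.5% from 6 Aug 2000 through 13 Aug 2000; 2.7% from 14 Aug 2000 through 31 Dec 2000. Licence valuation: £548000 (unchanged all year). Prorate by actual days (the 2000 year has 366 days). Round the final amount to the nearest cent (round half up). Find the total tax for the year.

1 Jan – 26 Jan 2000: 26 days at 2.4% → £548000 × 2.4% × 26/366 = £934.2951
27 Jan – 5 Aug 2000: 192 days at 2.8% → £548000 × 2.8% × 192/366 = £8049.3115
6 Aug – 13 Aug 2000: 8 days at 2.5% → £548000 × 2.5% × 8/366 = £299.4536
14 Aug – 31 Dec 2000: 140 days at 2.7% → £548000 × 2.7% × 140/366 = £5659.6721
Total = £14942.7322

£14942.73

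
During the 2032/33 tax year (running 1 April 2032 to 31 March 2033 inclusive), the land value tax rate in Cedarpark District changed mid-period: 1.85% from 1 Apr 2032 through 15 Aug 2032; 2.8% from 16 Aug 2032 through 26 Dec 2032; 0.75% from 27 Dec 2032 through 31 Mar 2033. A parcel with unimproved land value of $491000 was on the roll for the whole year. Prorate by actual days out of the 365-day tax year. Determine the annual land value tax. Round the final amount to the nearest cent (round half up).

1 Apr – 15 Aug 2032: 137 days at 1.85% → $491000 × 1.85% × 137/365 = $3409.4233
16 Aug – 26 Dec 2032: 133 days at 2.8% → $491000 × 2.8% × 133/365 = $5009.5452
27 Dec 2032 – 31 Mar 2033: 95 days at 0.75% → $491000 × 0.75% × 95/365 = $958.4589
Total = $9377.4274

$9377.43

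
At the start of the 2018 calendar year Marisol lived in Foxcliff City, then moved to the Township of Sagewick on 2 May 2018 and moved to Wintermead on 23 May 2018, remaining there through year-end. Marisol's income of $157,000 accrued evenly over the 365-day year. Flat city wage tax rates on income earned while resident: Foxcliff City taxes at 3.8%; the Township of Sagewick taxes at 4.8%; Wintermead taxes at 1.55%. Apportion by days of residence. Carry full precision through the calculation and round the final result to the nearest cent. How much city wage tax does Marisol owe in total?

$3,898.12

Foxcliff City, 1 January – 1 May 2018: 121 days → $157,000 × 3.8% × 121/365 = $1,977.7699
The Township of Sagewick, 2 May – 22 May 2018: 21 days → $157,000 × 4.8% × 21/365 = $433.5781
Wintermead, 23 May – 31 December 2018: 223 days → $157,000 × 1.55% × 223/365 = $1,486.7685
Total = $3,898.1164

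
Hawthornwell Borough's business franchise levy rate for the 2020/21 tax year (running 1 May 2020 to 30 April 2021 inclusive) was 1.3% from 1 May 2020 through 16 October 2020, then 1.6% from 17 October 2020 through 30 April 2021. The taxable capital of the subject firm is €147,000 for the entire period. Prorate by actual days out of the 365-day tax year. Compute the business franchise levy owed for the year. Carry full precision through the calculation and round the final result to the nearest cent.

€2,147.81

1 May – 16 October 2020: 169 days at 1.3% → €147,000 × 1.3% × 169/365 = €884.8192
17 October 2020 – 30 April 2021: 196 days at 1.6% → €147,000 × 1.6% × 196/365 = €1,262.9918
Total = €2,147.8110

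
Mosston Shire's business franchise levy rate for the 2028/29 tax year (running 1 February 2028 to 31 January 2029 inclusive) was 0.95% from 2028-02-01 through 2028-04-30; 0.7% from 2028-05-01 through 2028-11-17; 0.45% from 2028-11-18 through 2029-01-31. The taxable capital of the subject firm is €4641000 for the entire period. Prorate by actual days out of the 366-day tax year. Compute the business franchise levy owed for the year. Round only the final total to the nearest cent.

2028-02-01 to 2028-04-30: 90 days at 0.95% → €4641000 × 0.95% × 90/366 = €10841.6803
2028-05-01 to 2028-11-17: 201 days at 0.7% → €4641000 × 0.7% × 201/366 = €17841.2213
2028-11-18 to 2029-01-31: 75 days at 0.45% → €4641000 × 0.45% × 75/366 = €4279.6107
Total = €32962.5123

€32962.51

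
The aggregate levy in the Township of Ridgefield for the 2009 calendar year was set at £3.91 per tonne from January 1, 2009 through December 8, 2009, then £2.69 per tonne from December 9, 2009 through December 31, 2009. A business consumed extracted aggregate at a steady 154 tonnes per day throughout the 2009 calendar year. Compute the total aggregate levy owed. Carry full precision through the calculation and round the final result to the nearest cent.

January 1 – December 8, 2009: 342 days × 154 tonnes/day = 52,668 tonnes at £3.91/tonne → £205931.88
December 9 – December 31, 2009: 23 days × 154 tonnes/day = 3,542 tonnes at £2.69/tonne → £9527.98

£215459.86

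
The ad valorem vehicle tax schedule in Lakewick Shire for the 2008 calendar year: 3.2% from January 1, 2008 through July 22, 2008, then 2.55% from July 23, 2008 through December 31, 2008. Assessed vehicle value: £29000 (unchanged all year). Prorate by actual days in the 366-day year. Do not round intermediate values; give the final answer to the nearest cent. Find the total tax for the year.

January 1 – July 22, 2008: 204 days at 3.2% → £29000 × 3.2% × 204/366 = £517.2459
July 23 – December 31, 2008: 162 days at 2.55% → £29000 × 2.55% × 162/366 = £327.3197
Total = £844.5656

£844.57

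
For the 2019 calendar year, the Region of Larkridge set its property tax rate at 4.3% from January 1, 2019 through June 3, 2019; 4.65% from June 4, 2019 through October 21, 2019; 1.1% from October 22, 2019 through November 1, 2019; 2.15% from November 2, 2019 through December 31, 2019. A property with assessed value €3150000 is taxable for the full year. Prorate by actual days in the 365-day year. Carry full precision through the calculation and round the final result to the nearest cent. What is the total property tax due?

€125508.08

January 1 – June 3, 2019: 154 days at 4.3% → €3150000 × 4.3% × 154/365 = €57148.7671
June 4 – October 21, 2019: 140 days at 4.65% → €3150000 × 4.65% × 140/365 = €56182.1918
October 22 – November 1, 2019: 11 days at 1.1% → €3150000 × 1.1% × 11/365 = €1044.2466
November 2 – December 31, 2019: 60 days at 2.15% → €3150000 × 2.15% × 60/365 = €11132.8767
Total = €125508.0822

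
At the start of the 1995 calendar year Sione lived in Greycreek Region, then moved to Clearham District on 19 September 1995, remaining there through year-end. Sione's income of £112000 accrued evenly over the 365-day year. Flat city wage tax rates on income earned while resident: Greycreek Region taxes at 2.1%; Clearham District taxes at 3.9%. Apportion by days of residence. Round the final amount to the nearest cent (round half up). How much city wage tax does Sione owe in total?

Greycreek Region, 1 January – 18 September 1995: 261 days → £112000 × 2.1% × 261/365 = £1681.8411
Clearham District, 19 September – 31 December 1995: 104 days → £112000 × 3.9% × 104/365 = £1244.5808
Total = £2926.4219

£2926.42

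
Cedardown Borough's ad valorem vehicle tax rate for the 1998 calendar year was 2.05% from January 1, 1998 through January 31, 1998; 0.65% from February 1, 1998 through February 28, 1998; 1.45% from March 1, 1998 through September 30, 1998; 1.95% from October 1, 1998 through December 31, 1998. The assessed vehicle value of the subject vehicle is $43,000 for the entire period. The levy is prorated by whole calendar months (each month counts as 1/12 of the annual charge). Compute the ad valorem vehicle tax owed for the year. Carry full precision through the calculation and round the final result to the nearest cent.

$670.08

January 1 – January 31, 1998: 1 month at 2.05% → $43,000 × 2.05% × 1/12 = $73.4583
February 1 – February 28, 1998: 1 month at 0.65% → $43,000 × 0.65% × 1/12 = $23.2917
March 1 – September 30, 1998: 7 months at 1.45% → $43,000 × 1.45% × 7/12 = $363.7083
October 1 – December 31, 1998: 3 months at 1.95% → $43,000 × 1.95% × 3/12 = $209.6250
Total = $670.0833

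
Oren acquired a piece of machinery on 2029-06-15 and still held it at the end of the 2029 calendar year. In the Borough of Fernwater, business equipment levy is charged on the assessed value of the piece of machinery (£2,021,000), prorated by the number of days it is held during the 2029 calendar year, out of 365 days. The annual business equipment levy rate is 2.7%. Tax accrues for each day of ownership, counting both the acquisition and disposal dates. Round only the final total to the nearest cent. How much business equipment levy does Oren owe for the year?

Days held (2029-06-15 to 2029-12-31): 200 out of 365
Tax = £2,021,000 × 2.7% × 200/365 = £29,899.7260

£29,899.73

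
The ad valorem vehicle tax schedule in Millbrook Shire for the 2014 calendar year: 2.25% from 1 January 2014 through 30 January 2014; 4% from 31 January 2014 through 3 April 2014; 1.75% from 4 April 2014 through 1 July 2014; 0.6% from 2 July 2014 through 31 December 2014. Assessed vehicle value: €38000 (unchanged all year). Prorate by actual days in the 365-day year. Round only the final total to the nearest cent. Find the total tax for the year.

€609.09

1 January – 30 January 2014: 30 days at 2.25% → €38000 × 2.25% × 30/365 = €70.2740
31 January – 3 April 2014: 63 days at 4% → €38000 × 4% × 63/365 = €262.3562
4 April – 1 July 2014: 89 days at 1.75% → €38000 × 1.75% × 89/365 = €162.1507
2 July – 31 December 2014: 183 days at 0.6% → €38000 × 0.6% × 183/365 = €114.3123
Total = €609.0932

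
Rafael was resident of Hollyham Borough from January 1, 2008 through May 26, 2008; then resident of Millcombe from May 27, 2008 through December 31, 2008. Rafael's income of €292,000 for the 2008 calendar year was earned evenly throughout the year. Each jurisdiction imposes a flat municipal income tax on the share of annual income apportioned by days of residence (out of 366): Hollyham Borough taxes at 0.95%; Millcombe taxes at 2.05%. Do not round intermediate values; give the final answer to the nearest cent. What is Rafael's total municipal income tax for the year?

Hollyham Borough, January 1 – May 26, 2008: 147 days → €292,000 × 0.95% × 147/366 = €1,114.1475
Millcombe, May 27 – December 31, 2008: 219 days → €292,000 × 2.05% × 219/366 = €3,581.7869
Total = €4,695.9344

€4,695.93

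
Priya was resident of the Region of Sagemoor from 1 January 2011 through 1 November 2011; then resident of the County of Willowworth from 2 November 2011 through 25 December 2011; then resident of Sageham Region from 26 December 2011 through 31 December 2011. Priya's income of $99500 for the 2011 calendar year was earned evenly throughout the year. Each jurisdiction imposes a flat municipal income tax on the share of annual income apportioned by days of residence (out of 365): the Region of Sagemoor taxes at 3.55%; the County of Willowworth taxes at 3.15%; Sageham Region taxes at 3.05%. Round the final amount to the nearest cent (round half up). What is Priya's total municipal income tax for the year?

$3465.19

The Region of Sagemoor, 1 January – 1 November 2011: 305 days → $99500 × 3.55% × 305/365 = $2951.6062
The County of Willowworth, 2 November – 25 December 2011: 54 days → $99500 × 3.15% × 54/365 = $463.6973
Sageham Region, 26 December – 31 December 2011: 6 days → $99500 × 3.05% × 6/365 = $49.8863
Total = $3465.1897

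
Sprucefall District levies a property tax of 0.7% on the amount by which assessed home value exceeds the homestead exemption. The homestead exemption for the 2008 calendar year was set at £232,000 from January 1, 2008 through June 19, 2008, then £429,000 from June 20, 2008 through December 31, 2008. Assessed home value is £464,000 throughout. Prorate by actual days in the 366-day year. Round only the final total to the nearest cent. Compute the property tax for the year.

January 1 – June 19, 2008: 171 days, exemption £232,000 → (£464,000 − £232,000) × 0.7% × 171/366 = £758.7541
June 20 – December 31, 2008: 195 days, exemption £429,000 → (£464,000 − £429,000) × 0.7% × 195/366 = £130.5328
Total = £889.2869

£889.29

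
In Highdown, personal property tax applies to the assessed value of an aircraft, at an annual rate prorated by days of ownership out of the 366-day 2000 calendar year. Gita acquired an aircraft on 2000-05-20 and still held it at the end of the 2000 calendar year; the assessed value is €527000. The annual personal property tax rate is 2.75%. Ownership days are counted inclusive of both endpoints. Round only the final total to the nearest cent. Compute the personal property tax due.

€8948.92

Days held (2000-05-20 to 2000-12-31): 226 out of 366
Tax = €527000 × 2.75% × 226/366 = €8948.9208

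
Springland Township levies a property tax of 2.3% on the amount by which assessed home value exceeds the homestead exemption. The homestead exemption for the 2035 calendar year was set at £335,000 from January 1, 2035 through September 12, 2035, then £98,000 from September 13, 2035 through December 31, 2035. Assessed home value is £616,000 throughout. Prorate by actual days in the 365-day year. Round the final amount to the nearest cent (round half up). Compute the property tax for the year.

£8,105.77

January 1 – September 12, 2035: 255 days, exemption £335,000 → (£616,000 − £335,000) × 2.3% × 255/365 = £4,515.2466
September 13 – December 31, 2035: 110 days, exemption £98,000 → (£616,000 − £98,000) × 2.3% × 110/365 = £3,590.5205
Total = £8,105.7671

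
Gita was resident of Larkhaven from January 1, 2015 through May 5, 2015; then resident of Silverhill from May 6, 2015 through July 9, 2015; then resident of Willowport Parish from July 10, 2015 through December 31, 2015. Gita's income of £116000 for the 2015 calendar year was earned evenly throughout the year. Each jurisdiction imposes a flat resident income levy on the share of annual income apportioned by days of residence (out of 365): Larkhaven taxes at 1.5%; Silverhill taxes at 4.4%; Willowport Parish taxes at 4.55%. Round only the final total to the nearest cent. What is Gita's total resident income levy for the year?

Larkhaven, January 1 – May 5, 2015: 125 days → £116000 × 1.5% × 125/365 = £595.8904
Silverhill, May 6 – July 9, 2015: 65 days → £116000 × 4.4% × 65/365 = £908.9315
Willowport Parish, July 10 – December 31, 2015: 175 days → £116000 × 4.55% × 175/365 = £2530.5479
Total = £4035.3699

£4035.37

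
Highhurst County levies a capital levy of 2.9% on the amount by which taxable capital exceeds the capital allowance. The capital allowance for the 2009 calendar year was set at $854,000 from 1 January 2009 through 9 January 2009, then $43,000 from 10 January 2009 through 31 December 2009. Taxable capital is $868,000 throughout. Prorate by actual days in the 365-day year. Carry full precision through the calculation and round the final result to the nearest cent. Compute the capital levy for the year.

$23,345.08

1 January – 9 January 2009: 9 days, exemption $854,000 → ($868,000 − $854,000) × 2.9% × 9/365 = $10.0110
10 January – 31 December 2009: 356 days, exemption $43,000 → ($868,000 − $43,000) × 2.9% × 356/365 = $23,335.0685
Total = $23,345.0795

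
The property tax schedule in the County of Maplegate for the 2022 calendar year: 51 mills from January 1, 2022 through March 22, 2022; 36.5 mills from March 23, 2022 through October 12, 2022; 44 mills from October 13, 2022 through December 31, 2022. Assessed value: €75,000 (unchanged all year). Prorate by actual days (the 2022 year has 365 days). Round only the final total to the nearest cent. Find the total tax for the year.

€3,102.12

January 1 – March 22, 2022: 81 days at 51 mills → €75,000 × 5.1% × 81/365 = €848.8356
March 23 – October 12, 2022: 204 days at 36.5 mills → €75,000 × 3.65% × 204/365 = €1,530.0000
October 13 – December 31, 2022: 80 days at 44 mills → €75,000 × 4.4% × 80/365 = €723.2877
Total = €3,102.1233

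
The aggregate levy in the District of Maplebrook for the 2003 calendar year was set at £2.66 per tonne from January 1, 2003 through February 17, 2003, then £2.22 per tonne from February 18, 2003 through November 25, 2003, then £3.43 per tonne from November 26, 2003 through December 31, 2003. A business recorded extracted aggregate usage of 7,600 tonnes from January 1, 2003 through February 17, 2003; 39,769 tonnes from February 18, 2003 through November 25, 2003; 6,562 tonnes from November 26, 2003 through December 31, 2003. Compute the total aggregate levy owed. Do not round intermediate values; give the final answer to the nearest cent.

£131,010.84

January 1 – February 17, 2003: 7,600 tonnes at £2.66/tonne → £20,216.00
February 18 – November 25, 2003: 39,769 tonnes at £2.22/tonne → £88,287.18
November 26 – December 31, 2003: 6,562 tonnes at £3.43/tonne → £22,507.66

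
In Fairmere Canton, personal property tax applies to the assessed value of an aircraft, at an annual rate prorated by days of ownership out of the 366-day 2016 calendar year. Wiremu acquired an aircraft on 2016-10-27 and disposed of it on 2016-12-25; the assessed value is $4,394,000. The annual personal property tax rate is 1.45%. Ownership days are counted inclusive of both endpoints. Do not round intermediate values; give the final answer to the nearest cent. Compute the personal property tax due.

Days held (2016-10-27 to 2016-12-25): 60 out of 366
Tax = $4,394,000 × 1.45% × 60/366 = $10,444.7541

$10,444.75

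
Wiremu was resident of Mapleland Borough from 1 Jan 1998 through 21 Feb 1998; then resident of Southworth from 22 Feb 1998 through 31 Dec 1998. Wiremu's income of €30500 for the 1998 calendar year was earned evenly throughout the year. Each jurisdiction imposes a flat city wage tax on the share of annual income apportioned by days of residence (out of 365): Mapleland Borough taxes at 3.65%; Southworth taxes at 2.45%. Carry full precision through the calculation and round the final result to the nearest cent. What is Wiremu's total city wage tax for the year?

€799.39

Mapleland Borough, 1 Jan – 21 Feb 1998: 52 days → €30500 × 3.65% × 52/365 = €158.6000
Southworth, 22 Feb – 31 Dec 1998: 313 days → €30500 × 2.45% × 313/365 = €640.7925
Total = €799.3925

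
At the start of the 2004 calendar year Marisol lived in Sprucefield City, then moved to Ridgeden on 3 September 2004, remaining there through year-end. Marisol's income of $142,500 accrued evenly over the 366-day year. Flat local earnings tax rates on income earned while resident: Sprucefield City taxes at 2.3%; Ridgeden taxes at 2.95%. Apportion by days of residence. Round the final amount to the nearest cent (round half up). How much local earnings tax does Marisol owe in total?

Sprucefield City, 1 January – 2 September 2004: 246 days → $142,500 × 2.3% × 246/366 = $2,202.9098
Ridgeden, 3 September – 31 December 2004: 120 days → $142,500 × 2.95% × 120/366 = $1,378.2787
Total = $3,581.1885

$3,581.19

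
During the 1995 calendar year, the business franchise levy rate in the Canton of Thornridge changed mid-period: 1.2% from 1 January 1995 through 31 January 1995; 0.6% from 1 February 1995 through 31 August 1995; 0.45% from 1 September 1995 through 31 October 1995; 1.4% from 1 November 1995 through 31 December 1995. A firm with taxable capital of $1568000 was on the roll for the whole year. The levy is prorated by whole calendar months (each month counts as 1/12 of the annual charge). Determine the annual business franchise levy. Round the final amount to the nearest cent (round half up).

1 January – 31 January 1995: 1 month at 1.2% → $1568000 × 1.2% × 1/12 = $1568.0000
1 February – 31 August 1995: 7 months at 0.6% → $1568000 × 0.6% × 7/12 = $5488.0000
1 September – 31 October 1995: 2 months at 0.45% → $1568000 × 0.45% × 2/12 = $1176.0000
1 November – 31 December 1995: 2 months at 1.4% → $1568000 × 1.4% × 2/12 = $3658.6667
Total = $11890.6667

$11890.67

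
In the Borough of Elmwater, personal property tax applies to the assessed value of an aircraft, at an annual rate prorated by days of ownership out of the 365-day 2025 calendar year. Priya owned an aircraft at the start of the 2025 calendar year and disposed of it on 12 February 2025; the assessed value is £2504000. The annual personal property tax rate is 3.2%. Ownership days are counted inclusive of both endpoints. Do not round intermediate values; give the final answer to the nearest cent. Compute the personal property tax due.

£9439.74

Days held (1 January – 12 February 2025): 43 out of 365
Tax = £2504000 × 3.2% × 43/365 = £9439.7370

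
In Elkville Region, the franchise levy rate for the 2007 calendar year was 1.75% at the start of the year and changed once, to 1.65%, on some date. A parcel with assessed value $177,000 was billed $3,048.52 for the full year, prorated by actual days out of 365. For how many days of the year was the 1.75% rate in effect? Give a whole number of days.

Let d = days at the first rate; then 365 − d days at the second rate.
$177,000 × [1.75%·d + 1.65%·(365−d)] / 365 = $3,048.52
Solving gives d = 264, so the new rate took effect on 22 September 2007.

264 days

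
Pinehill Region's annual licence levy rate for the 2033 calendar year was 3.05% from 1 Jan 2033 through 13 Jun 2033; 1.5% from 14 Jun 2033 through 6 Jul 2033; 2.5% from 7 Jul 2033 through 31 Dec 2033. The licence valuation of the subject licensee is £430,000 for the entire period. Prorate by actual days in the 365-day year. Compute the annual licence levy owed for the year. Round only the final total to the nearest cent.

£11,541.67

1 Jan – 13 Jun 2033: 164 days at 3.05% → £430,000 × 3.05% × 164/365 = £5,892.7671
14 Jun – 6 Jul 2033: 23 days at 1.5% → £430,000 × 1.5% × 23/365 = £406.4384
7 Jul – 31 Dec 2033: 178 days at 2.5% → £430,000 × 2.5% × 178/365 = £5,242.4658
Total = £11,541.6712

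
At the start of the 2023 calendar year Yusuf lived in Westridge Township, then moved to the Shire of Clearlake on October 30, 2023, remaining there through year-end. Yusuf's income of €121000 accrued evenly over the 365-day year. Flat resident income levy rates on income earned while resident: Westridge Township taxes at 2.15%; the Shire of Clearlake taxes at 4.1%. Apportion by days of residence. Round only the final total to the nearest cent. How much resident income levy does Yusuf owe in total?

Westridge Township, January 1 – October 29, 2023: 302 days → €121000 × 2.15% × 302/365 = €2152.4740
The Shire of Clearlake, October 30 – December 31, 2023: 63 days → €121000 × 4.1% × 63/365 = €856.2822
Total = €3008.7562

€3008.76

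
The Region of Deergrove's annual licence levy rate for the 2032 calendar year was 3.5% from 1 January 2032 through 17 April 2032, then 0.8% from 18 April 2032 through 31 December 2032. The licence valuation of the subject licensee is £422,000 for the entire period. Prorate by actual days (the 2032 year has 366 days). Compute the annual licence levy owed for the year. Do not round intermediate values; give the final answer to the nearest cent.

£6,738.16

1 January – 17 April 2032: 108 days at 3.5% → £422,000 × 3.5% × 108/366 = £4,358.3607
18 April – 31 December 2032: 258 days at 0.8% → £422,000 × 0.8% × 258/366 = £2,379.8033
Total = £6,738.1639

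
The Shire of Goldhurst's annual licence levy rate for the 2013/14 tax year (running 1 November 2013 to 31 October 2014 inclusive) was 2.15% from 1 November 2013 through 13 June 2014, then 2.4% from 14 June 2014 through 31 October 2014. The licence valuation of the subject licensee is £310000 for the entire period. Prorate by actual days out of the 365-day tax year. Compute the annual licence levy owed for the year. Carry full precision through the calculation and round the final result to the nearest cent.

£6962.26

1 November 2013 – 13 June 2014: 225 days at 2.15% → £310000 × 2.15% × 225/365 = £4108.5616
14 June – 31 October 2014: 140 days at 2.4% → £310000 × 2.4% × 140/365 = £2853.6986
Total = £6962.2603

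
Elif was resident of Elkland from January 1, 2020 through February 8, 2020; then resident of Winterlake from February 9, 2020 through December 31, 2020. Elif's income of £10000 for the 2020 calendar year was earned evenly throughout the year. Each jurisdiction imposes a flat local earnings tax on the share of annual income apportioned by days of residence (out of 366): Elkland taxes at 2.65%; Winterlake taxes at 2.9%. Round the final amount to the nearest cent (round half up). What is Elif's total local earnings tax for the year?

£287.34

Elkland, January 1 – February 8, 2020: 39 days → £10000 × 2.65% × 39/366 = £28.2377
Winterlake, February 9 – December 31, 2020: 327 days → £10000 × 2.9% × 327/366 = £259.0984
Total = £287.3361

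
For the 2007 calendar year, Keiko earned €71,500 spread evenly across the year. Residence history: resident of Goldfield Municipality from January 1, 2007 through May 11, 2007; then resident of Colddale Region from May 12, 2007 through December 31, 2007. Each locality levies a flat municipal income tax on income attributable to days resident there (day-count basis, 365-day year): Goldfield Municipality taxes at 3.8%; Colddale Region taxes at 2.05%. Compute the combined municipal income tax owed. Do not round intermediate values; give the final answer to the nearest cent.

€1,914.83

Goldfield Municipality, January 1 – May 11, 2007: 131 days → €71,500 × 3.8% × 131/365 = €975.1425
Colddale Region, May 12 – December 31, 2007: 234 days → €71,500 × 2.05% × 234/365 = €939.6863
Total = €1,914.8288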